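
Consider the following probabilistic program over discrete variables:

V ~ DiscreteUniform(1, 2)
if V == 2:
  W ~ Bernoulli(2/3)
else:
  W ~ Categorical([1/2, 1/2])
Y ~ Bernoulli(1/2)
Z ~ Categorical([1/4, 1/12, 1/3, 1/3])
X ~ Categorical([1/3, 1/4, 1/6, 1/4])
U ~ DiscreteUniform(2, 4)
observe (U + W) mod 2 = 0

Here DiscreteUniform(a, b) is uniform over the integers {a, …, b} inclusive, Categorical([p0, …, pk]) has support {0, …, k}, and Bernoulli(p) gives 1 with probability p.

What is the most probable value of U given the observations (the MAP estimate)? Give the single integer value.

argmax_v P(U = v | obs) = 3

Enumerate traces; 192 have nonzero weight after conditioning:
  (V=1, W=0, Y=0, Z=0, X=0, U=2) weight 1/288
  (V=1, W=0, Y=0, Z=0, X=0, U=4) weight 1/288
  (V=1, W=0, Y=0, Z=0, X=1, U=2) weight 1/384
  (V=1, W=0, Y=0, Z=0, X=1, U=4) weight 1/384
  (V=1, W=0, Y=0, Z=0, X=2, U=2) weight 1/576
  (V=1, W=0, Y=0, Z=0, X=2, U=4) weight 1/576
  (V=1, W=0, Y=0, Z=0, X=3, U=2) weight 1/384
  (V=1, W=0, Y=0, Z=0, X=3, U=4) weight 1/384
  (V=1, W=1, Y=0, Z=0, X=0, U=3) weight 1/288
  … 183 more
Group by U:
  weight(U=2) = 5/36
  weight(U=3) = 7/36
  weight(U=4) = 5/36
Total weight = 5/36 + 7/36 + 5/36 = 17/36
P(U=2 | obs) = 5/36 / 17/36 = 5/17
P(U=3 | obs) = 7/36 / 17/36 = 7/17
P(U=4 | obs) = 5/36 / 17/36 = 5/17
argmax = 3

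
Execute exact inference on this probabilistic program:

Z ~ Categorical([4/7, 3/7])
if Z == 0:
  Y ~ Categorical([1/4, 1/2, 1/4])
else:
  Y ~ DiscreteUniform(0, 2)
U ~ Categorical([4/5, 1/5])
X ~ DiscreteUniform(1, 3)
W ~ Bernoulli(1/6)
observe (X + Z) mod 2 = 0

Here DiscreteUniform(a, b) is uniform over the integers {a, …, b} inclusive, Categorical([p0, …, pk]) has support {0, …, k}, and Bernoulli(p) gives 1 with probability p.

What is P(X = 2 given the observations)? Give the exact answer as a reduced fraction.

Enumerate traces; 36 have nonzero weight after conditioning:
  (Z=0, Y=0, U=0, X=2, W=0) weight 2/63
  (Z=0, Y=0, U=0, X=2, W=1) weight 2/315
  (Z=0, Y=0, U=1, X=2, W=0) weight 1/126
  (Z=0, Y=0, U=1, X=2, W=1) weight 1/630
  (Z=0, Y=1, U=0, X=2, W=0) weight 4/63
  (Z=0, Y=1, U=0, X=2, W=1) weight 4/315
  (Z=0, Y=1, U=1, X=2, W=0) weight 1/63
  (Z=0, Y=1, U=1, X=2, W=1) weight 1/315
  (Z=1, Y=0, U=0, X=1, W=0) weight 2/63
  (Z=1, Y=0, U=0, X=3, W=0) weight 2/63
  … 26 more
Group by X:
  weight(X=1) = 1/7
  weight(X=2) = 4/21
  weight(X=3) = 1/7
Total weight = 1/7 + 4/21 + 1/7 = 10/21
P(X=1 | obs) = 1/7 / 10/21 = 3/10
P(X=2 | obs) = 4/21 / 10/21 = 2/5
P(X=3 | obs) = 1/7 / 10/21 = 3/10

P(X = 2 | obs) = 2/5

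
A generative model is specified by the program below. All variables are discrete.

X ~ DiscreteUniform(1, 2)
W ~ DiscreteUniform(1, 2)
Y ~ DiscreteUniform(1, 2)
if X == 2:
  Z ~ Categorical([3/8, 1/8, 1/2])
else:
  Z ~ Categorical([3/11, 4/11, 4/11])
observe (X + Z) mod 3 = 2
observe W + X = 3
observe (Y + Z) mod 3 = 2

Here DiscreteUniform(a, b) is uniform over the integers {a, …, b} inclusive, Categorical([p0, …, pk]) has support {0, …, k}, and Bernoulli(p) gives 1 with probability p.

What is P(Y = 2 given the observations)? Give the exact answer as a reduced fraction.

P(Y = 2 | obs) = 33/65

Enumerate traces; 2 have nonzero weight after conditioning:
  (X=1, W=2, Y=1, Z=1) weight 1/22
  (X=2, W=1, Y=2, Z=0) weight 3/64
Group by Y:
  weight(Y=1) = 1/22
  weight(Y=2) = 3/64
Total weight = 1/22 + 3/64 = 65/704
P(Y=1 | obs) = 1/22 / 65/704 = 32/65
P(Y=2 | obs) = 3/64 / 65/704 = 33/65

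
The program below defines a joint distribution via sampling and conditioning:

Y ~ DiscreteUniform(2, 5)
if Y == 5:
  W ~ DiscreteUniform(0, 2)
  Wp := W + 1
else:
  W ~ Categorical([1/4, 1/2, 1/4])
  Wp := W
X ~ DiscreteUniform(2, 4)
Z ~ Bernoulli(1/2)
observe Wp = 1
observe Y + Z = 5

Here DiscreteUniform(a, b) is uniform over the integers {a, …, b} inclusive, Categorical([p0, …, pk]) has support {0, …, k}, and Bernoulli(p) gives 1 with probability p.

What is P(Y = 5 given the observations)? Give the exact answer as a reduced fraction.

Enumerate traces; 6 have nonzero weight after conditioning:
  (Y=4, W=1, X=2, Z=1) weight 1/48
  (Y=4, W=1, X=3, Z=1) weight 1/48
  (Y=4, W=1, X=4, Z=1) weight 1/48
  (Y=5, W=0, X=2, Z=0) weight 1/72
  (Y=5, W=0, X=3, Z=0) weight 1/72
  (Y=5, W=0, X=4, Z=0) weight 1/72
Group by Y:
  weight(Y=4) = 1/16
  weight(Y=5) = 1/24
Total weight = 1/16 + 1/24 = 5/48
P(Y=4 | obs) = 1/16 / 5/48 = 3/5
P(Y=5 | obs) = 1/24 / 5/48 = 2/5

P(Y = 5 | obs) = 2/5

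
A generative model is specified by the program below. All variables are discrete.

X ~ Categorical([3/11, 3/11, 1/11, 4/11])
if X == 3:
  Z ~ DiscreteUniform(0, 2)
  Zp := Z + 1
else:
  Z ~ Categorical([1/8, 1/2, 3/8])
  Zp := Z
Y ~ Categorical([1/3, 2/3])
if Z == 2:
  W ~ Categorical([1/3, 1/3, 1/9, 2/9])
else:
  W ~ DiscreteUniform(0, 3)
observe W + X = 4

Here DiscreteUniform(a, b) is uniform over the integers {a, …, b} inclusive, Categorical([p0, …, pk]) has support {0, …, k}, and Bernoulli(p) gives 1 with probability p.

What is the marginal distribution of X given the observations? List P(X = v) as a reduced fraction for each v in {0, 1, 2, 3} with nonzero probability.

P(X=1) = 207/584, P(X=2) = 57/584, P(X=3) = 40/73

Enumerate traces; 18 have nonzero weight after conditioning:
  (X=1, Z=0, Y=0, W=3) weight 1/352
  (X=1, Z=0, Y=1, W=3) weight 1/176
  (X=1, Z=1, Y=0, W=3) weight 1/88
  (X=1, Z=1, Y=1, W=3) weight 1/44
  (X=1, Z=2, Y=0, W=3) weight 1/132
  (X=1, Z=2, Y=1, W=3) weight 1/66
  (X=2, Z=0, Y=0, W=2) weight 1/1056
  (X=2, Z=0, Y=1, W=2) weight 1/528
  (X=3, Z=0, Y=0, W=1) weight 1/99
  … 9 more
Group by X:
  weight(X=1) = 23/352
  weight(X=2) = 19/1056
  weight(X=3) = 10/99
Total weight = 23/352 + 19/1056 + 10/99 = 73/396
P(X=1 | obs) = 23/352 / 73/396 = 207/584
P(X=2 | obs) = 19/1056 / 73/396 = 57/584
P(X=3 | obs) = 10/99 / 73/396 = 40/73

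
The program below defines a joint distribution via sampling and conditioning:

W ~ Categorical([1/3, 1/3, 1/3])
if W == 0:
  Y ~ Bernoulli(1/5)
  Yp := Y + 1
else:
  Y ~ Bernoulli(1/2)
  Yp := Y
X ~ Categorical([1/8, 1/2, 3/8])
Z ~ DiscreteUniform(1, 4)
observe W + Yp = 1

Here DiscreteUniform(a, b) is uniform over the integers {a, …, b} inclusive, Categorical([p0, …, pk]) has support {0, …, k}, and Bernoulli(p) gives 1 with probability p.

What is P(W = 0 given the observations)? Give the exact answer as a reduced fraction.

Enumerate traces; 24 have nonzero weight after conditioning:
  (W=0, Y=0, X=0, Z=1) weight 1/120
  (W=0, Y=0, X=0, Z=2) weight 1/120
  (W=0, Y=0, X=0, Z=3) weight 1/120
  (W=0, Y=0, X=0, Z=4) weight 1/120
  (W=0, Y=0, X=1, Z=1) weight 1/30
  (W=0, Y=0, X=1, Z=2) weight 1/30
  (W=0, Y=0, X=1, Z=3) weight 1/30
  (W=0, Y=0, X=1, Z=4) weight 1/30
  (W=1, Y=0, X=0, Z=1) weight 1/192
  … 15 more
Group by W:
  weight(W=0) = 4/15
  weight(W=1) = 1/6
Total weight = 4/15 + 1/6 = 13/30
P(W=0 | obs) = 4/15 / 13/30 = 8/13
P(W=1 | obs) = 1/6 / 13/30 = 5/13

P(W = 0 | obs) = 8/13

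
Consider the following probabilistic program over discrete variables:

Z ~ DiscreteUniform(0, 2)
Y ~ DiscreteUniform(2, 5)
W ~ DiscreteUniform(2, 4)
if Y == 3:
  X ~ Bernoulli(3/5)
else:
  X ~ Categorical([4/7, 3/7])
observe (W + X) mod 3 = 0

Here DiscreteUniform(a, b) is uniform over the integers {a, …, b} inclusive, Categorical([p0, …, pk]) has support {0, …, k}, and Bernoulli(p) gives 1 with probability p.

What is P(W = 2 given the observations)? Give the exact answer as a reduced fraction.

Enumerate traces; 24 have nonzero weight after conditioning:
  (Z=0, Y=2, W=2, X=1) weight 1/84
  (Z=0, Y=2, W=3, X=0) weight 1/63
  (Z=0, Y=3, W=2, X=1) weight 1/60
  (Z=0, Y=3, W=3, X=0) weight 1/90
  (Z=0, Y=4, W=2, X=1) weight 1/84
  (Z=0, Y=4, W=3, X=0) weight 1/63
  (Z=0, Y=5, W=2, X=1) weight 1/84
  (Z=0, Y=5, W=3, X=0) weight 1/63
  … 16 more
Group by W:
  weight(W=2) = 11/70
  weight(W=3) = 37/210
Total weight = 11/70 + 37/210 = 1/3
P(W=2 | obs) = 11/70 / 1/3 = 33/70
P(W=3 | obs) = 37/210 / 1/3 = 37/70

P(W = 2 | obs) = 33/70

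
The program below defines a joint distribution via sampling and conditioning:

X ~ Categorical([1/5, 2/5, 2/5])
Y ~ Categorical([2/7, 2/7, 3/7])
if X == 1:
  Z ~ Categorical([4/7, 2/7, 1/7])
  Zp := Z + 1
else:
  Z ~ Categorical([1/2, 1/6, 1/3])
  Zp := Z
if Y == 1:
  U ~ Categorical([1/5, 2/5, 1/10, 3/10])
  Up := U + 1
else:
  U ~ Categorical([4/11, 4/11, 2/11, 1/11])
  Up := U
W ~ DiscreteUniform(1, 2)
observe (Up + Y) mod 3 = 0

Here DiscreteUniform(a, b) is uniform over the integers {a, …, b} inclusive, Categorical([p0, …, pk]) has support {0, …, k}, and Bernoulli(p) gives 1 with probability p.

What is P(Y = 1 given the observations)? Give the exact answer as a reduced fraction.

P(Y = 1 | obs) = 2/7

Enumerate traces; 72 have nonzero weight after conditioning:
  (X=0, Y=0, Z=0, U=0, W=1) weight 2/385
  (X=0, Y=0, Z=0, U=0, W=2) weight 2/385
  (X=0, Y=0, Z=0, U=3, W=1) weight 1/770
  (X=0, Y=0, Z=0, U=3, W=2) weight 1/770
  (X=0, Y=0, Z=1, U=0, W=1) weight 2/1155
  (X=0, Y=0, Z=1, U=0, W=2) weight 2/1155
  (X=0, Y=0, Z=1, U=3, W=1) weight 1/2310
  (X=0, Y=0, Z=1, U=3, W=2) weight 1/2310
  (X=0, Y=1, Z=0, U=1, W=1) weight 1/175
  (X=0, Y=2, Z=0, U=1, W=1) weight 3/385
  … 62 more
Group by Y:
  weight(Y=0) = 10/77
  weight(Y=1) = 4/35
  weight(Y=2) = 12/77
Total weight = 10/77 + 4/35 + 12/77 = 2/5
P(Y=0 | obs) = 10/77 / 2/5 = 25/77
P(Y=1 | obs) = 4/35 / 2/5 = 2/7
P(Y=2 | obs) = 12/77 / 2/5 = 30/77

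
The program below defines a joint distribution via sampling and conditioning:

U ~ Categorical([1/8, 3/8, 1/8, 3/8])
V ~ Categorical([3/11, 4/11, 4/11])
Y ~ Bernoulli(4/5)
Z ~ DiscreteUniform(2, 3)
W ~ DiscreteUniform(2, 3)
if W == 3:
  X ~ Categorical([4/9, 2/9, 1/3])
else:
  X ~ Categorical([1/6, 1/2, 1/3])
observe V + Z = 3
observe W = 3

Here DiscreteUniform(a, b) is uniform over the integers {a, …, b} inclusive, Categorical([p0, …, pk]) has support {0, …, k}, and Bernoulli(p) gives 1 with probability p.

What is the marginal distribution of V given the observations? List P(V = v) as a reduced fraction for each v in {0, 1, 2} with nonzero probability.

P(V=0) = 3/7, P(V=1) = 4/7

Enumerate traces; 48 have nonzero weight after conditioning:
  (U=0, V=0, Y=0, Z=3, W=3, X=0) weight 1/1320
  (U=0, V=0, Y=0, Z=3, W=3, X=1) weight 1/2640
  (U=0, V=0, Y=0, Z=3, W=3, X=2) weight 1/1760
  (U=0, V=0, Y=1, Z=3, W=3, X=0) weight 1/330
  (U=0, V=0, Y=1, Z=3, W=3, X=1) weight 1/660
  (U=0, V=0, Y=1, Z=3, W=3, X=2) weight 1/440
  (U=0, V=1, Y=0, Z=2, W=3, X=0) weight 1/990
  (U=0, V=1, Y=0, Z=2, W=3, X=1) weight 1/1980
  … 40 more
Group by V:
  weight(V=0) = 3/44
  weight(V=1) = 1/11
Total weight = 3/44 + 1/11 = 7/44
P(V=0 | obs) = 3/44 / 7/44 = 3/7
P(V=1 | obs) = 1/11 / 7/44 = 4/7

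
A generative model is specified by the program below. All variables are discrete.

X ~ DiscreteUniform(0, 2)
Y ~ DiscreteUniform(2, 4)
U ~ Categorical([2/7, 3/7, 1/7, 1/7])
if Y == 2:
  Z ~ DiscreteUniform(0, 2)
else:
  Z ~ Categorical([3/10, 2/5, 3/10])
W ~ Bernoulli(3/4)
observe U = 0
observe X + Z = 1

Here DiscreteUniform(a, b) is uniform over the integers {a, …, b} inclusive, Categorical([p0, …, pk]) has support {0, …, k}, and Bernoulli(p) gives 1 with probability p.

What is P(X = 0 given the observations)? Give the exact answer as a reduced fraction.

P(X = 0 | obs) = 17/31

Enumerate traces; 12 have nonzero weight after conditioning:
  (X=0, Y=2, U=0, Z=1, W=0) weight 1/378
  (X=0, Y=2, U=0, Z=1, W=1) weight 1/126
  (X=0, Y=3, U=0, Z=1, W=0) weight 1/315
  (X=0, Y=3, U=0, Z=1, W=1) weight 1/105
  (X=0, Y=4, U=0, Z=1, W=0) weight 1/315
  (X=0, Y=4, U=0, Z=1, W=1) weight 1/105
  (X=1, Y=2, U=0, Z=0, W=0) weight 1/378
  (X=1, Y=2, U=0, Z=0, W=1) weight 1/126
  … 4 more
Group by X:
  weight(X=0) = 34/945
  weight(X=1) = 4/135
Total weight = 34/945 + 4/135 = 62/945
P(X=0 | obs) = 34/945 / 62/945 = 17/31
P(X=1 | obs) = 4/135 / 62/945 = 14/31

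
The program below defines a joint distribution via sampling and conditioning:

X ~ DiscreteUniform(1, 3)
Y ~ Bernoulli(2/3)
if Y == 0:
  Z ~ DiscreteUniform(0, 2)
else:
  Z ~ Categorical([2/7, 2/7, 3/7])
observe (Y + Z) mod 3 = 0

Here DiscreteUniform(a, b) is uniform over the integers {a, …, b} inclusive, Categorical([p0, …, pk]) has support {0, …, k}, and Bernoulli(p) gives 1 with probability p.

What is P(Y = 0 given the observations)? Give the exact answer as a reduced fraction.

Enumerate traces; 6 have nonzero weight after conditioning:
  (X=1, Y=0, Z=0) weight 1/27
  (X=1, Y=1, Z=2) weight 2/21
  (X=2, Y=0, Z=0) weight 1/27
  (X=2, Y=1, Z=2) weight 2/21
  (X=3, Y=0, Z=0) weight 1/27
  (X=3, Y=1, Z=2) weight 2/21
Group by Y:
  weight(Y=0) = 1/9
  weight(Y=1) = 2/7
Total weight = 1/9 + 2/7 = 25/63
P(Y=0 | obs) = 1/9 / 25/63 = 7/25
P(Y=1 | obs) = 2/7 / 25/63 = 18/25

P(Y = 0 | obs) = 7/25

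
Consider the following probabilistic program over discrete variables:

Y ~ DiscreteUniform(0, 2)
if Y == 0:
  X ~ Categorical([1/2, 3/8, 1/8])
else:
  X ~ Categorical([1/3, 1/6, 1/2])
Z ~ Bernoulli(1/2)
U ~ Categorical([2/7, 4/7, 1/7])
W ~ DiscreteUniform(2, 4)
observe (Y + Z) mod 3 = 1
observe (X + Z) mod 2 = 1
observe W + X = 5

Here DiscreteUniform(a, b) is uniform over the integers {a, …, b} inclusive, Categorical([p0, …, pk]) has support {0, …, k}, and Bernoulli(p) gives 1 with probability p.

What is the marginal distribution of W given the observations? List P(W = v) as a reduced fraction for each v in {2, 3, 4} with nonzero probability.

Enumerate traces; 6 have nonzero weight after conditioning:
  (Y=0, X=2, Z=1, U=0, W=3) weight 1/504
  (Y=0, X=2, Z=1, U=1, W=3) weight 1/252
  (Y=0, X=2, Z=1, U=2, W=3) weight 1/1008
  (Y=1, X=1, Z=0, U=0, W=4) weight 1/378
  (Y=1, X=1, Z=0, U=1, W=4) weight 1/189
  (Y=1, X=1, Z=0, U=2, W=4) weight 1/756
Group by W:
  weight(W=3) = 1/144
  weight(W=4) = 1/108
Total weight = 1/144 + 1/108 = 7/432
P(W=3 | obs) = 1/144 / 7/432 = 3/7
P(W=4 | obs) = 1/108 / 7/432 = 4/7

P(W=3) = 3/7, P(W=4) = 4/7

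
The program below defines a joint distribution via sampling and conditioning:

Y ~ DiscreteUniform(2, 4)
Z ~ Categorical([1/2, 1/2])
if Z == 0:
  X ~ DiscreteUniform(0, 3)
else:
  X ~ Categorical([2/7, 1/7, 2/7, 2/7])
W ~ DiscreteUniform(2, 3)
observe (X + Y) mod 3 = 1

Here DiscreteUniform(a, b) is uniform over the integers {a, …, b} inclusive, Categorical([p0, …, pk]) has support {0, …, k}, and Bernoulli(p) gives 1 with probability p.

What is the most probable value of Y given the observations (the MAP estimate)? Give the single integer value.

Enumerate traces; 16 have nonzero weight after conditioning:
  (Y=2, Z=0, X=2, W=2) weight 1/48
  (Y=2, Z=0, X=2, W=3) weight 1/48
  (Y=2, Z=1, X=2, W=2) weight 1/42
  (Y=2, Z=1, X=2, W=3) weight 1/42
  (Y=3, Z=0, X=1, W=2) weight 1/48
  (Y=3, Z=0, X=1, W=3) weight 1/48
  (Y=3, Z=1, X=1, W=2) weight 1/84
  (Y=3, Z=1, X=1, W=3) weight 1/84
  (Y=4, Z=0, X=0, W=2) weight 1/48
  … 7 more
Group by Y:
  weight(Y=2) = 5/56
  weight(Y=3) = 11/168
  weight(Y=4) = 5/28
Total weight = 5/56 + 11/168 + 5/28 = 1/3
P(Y=2 | obs) = 5/56 / 1/3 = 15/56
P(Y=3 | obs) = 11/168 / 1/3 = 11/56
P(Y=4 | obs) = 5/28 / 1/3 = 15/28
argmax = 4

argmax_v P(Y = v | obs) = 4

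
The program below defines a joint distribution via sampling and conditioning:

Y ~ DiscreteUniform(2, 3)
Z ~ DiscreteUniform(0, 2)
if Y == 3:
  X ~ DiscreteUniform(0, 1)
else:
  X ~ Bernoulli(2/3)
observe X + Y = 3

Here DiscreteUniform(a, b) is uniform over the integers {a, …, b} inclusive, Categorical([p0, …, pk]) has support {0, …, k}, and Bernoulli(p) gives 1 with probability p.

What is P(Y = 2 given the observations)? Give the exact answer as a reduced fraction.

Enumerate traces; 6 have nonzero weight after conditioning:
  (Y=2, Z=0, X=1) weight 1/9
  (Y=2, Z=1, X=1) weight 1/9
  (Y=2, Z=2, X=1) weight 1/9
  (Y=3, Z=0, X=0) weight 1/12
  (Y=3, Z=1, X=0) weight 1/12
  (Y=3, Z=2, X=0) weight 1/12
Group by Y:
  weight(Y=2) = 1/3
  weight(Y=3) = 1/4
Total weight = 1/3 + 1/4 = 7/12
P(Y=2 | obs) = 1/3 / 7/12 = 4/7
P(Y=3 | obs) = 1/4 / 7/12 = 3/7

P(Y = 2 | obs) = 4/7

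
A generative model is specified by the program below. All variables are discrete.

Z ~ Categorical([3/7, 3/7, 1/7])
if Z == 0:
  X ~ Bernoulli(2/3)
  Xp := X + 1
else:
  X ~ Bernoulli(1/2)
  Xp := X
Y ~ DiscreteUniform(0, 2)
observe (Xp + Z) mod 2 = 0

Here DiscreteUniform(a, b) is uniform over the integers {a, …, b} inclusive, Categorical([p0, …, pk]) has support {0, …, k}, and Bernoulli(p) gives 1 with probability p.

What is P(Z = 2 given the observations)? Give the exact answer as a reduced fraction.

P(Z = 2 | obs) = 1/8

Enumerate traces; 9 have nonzero weight after conditioning:
  (Z=0, X=1, Y=0) weight 2/21
  (Z=0, X=1, Y=1) weight 2/21
  (Z=0, X=1, Y=2) weight 2/21
  (Z=1, X=1, Y=0) weight 1/14
  (Z=1, X=1, Y=1) weight 1/14
  (Z=1, X=1, Y=2) weight 1/14
  (Z=2, X=0, Y=0) weight 1/42
  (Z=2, X=0, Y=1) weight 1/42
  … 1 more
Group by Z:
  weight(Z=0) = 2/7
  weight(Z=1) = 3/14
  weight(Z=2) = 1/14
Total weight = 2/7 + 3/14 + 1/14 = 4/7
P(Z=0 | obs) = 2/7 / 4/7 = 1/2
P(Z=1 | obs) = 3/14 / 4/7 = 3/8
P(Z=2 | obs) = 1/14 / 4/7 = 1/8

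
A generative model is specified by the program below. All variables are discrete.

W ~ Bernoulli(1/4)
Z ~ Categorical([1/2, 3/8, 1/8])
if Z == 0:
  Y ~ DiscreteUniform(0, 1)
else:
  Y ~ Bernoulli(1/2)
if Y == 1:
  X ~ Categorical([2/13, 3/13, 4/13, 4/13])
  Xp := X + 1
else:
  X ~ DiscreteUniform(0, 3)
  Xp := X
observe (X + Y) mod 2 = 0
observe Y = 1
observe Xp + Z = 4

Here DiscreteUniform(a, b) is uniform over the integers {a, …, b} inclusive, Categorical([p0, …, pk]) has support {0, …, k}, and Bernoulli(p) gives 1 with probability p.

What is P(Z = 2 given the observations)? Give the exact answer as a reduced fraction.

P(Z = 2 | obs) = 3/19

Enumerate traces; 4 have nonzero weight after conditioning:
  (W=0, Z=0, Y=1, X=3) weight 3/52
  (W=0, Z=2, Y=1, X=1) weight 9/832
  (W=1, Z=0, Y=1, X=3) weight 1/52
  (W=1, Z=2, Y=1, X=1) weight 3/832
Group by Z:
  weight(Z=0) = 1/13
  weight(Z=2) = 3/208
Total weight = 1/13 + 3/208 = 19/208
P(Z=0 | obs) = 1/13 / 19/208 = 16/19
P(Z=2 | obs) = 3/208 / 19/208 = 3/19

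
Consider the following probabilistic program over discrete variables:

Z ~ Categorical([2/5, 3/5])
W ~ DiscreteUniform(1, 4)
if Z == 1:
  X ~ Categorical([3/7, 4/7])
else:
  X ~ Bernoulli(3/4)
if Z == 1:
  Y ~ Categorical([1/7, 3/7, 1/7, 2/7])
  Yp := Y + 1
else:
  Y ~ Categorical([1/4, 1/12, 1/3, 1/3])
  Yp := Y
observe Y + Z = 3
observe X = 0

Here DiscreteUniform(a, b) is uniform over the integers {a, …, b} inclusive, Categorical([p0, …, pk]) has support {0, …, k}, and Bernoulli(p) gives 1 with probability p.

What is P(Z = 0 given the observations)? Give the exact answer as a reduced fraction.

Enumerate traces; 8 have nonzero weight after conditioning:
  (Z=0, W=1, X=0, Y=3) weight 1/120
  (Z=0, W=2, X=0, Y=3) weight 1/120
  (Z=0, W=3, X=0, Y=3) weight 1/120
  (Z=0, W=4, X=0, Y=3) weight 1/120
  (Z=1, W=1, X=0, Y=2) weight 9/980
  (Z=1, W=2, X=0, Y=2) weight 9/980
  (Z=1, W=3, X=0, Y=2) weight 9/980
  (Z=1, W=4, X=0, Y=2) weight 9/980
Group by Z:
  weight(Z=0) = 1/30
  weight(Z=1) = 9/245
Total weight = 1/30 + 9/245 = 103/1470
P(Z=0 | obs) = 1/30 / 103/1470 = 49/103
P(Z=1 | obs) = 9/245 / 103/1470 = 54/103

P(Z = 0 | obs) = 49/103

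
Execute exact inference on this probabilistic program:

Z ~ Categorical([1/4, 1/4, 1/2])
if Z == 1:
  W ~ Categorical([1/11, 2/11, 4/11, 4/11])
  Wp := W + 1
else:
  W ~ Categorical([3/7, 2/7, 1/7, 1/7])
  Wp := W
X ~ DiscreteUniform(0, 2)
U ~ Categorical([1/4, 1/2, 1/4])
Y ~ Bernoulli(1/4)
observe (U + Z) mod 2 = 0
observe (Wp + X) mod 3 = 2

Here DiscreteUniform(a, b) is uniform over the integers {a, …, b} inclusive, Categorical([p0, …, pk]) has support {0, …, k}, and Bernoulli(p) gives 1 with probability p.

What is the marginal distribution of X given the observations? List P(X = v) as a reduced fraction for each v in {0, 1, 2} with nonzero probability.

P(X=0) = 47/308, P(X=1) = 101/308, P(X=2) = 40/77

Enumerate traces; 40 have nonzero weight after conditioning:
  (Z=0, W=0, X=2, U=0, Y=0) weight 3/448
  (Z=0, W=0, X=2, U=0, Y=1) weight 1/448
  (Z=0, W=0, X=2, U=2, Y=0) weight 3/448
  (Z=0, W=0, X=2, U=2, Y=1) weight 1/448
  (Z=0, W=1, X=1, U=0, Y=0) weight 1/224
  (Z=0, W=1, X=1, U=0, Y=1) weight 1/672
  (Z=0, W=1, X=1, U=2, Y=0) weight 1/224
  (Z=0, W=1, X=1, U=2, Y=1) weight 1/672
  (Z=0, W=2, X=0, U=0, Y=0) weight 1/448
  … 31 more
Group by X:
  weight(X=0) = 47/1848
  weight(X=1) = 101/1848
  weight(X=2) = 20/231
Total weight = 47/1848 + 101/1848 + 20/231 = 1/6
P(X=0 | obs) = 47/1848 / 1/6 = 47/308
P(X=1 | obs) = 101/1848 / 1/6 = 101/308
P(X=2 | obs) = 20/231 / 1/6 = 40/77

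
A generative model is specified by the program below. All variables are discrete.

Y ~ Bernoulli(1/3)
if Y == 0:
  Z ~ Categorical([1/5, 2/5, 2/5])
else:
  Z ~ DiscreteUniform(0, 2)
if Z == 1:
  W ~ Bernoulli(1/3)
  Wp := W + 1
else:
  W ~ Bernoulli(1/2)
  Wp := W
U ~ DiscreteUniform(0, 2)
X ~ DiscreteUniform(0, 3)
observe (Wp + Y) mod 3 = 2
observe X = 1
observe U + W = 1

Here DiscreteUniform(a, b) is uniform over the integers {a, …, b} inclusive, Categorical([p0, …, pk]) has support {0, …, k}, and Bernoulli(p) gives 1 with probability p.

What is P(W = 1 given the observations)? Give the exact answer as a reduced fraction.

P(W = 1 | obs) = 27/37

Enumerate traces; 4 have nonzero weight after conditioning:
  (Y=0, Z=1, W=1, U=0, X=1) weight 1/135
  (Y=1, Z=0, W=1, U=0, X=1) weight 1/216
  (Y=1, Z=1, W=0, U=1, X=1) weight 1/162
  (Y=1, Z=2, W=1, U=0, X=1) weight 1/216
Group by W:
  weight(W=0) = 1/162
  weight(W=1) = 1/60
Total weight = 1/162 + 1/60 = 37/1620
P(W=0 | obs) = 1/162 / 37/1620 = 10/37
P(W=1 | obs) = 1/60 / 37/1620 = 27/37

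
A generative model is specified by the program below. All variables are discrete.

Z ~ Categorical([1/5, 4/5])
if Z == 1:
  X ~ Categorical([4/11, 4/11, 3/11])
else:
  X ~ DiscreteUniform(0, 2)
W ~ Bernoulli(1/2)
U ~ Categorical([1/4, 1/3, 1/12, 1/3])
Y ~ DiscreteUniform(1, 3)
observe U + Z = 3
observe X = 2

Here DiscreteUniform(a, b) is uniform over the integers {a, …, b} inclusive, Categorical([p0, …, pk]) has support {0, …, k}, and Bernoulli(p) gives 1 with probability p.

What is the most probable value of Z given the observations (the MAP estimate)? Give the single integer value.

argmax_v P(Z = v | obs) = 0

Enumerate traces; 12 have nonzero weight after conditioning:
  (Z=0, X=2, W=0, U=3, Y=1) weight 1/270
  (Z=0, X=2, W=0, U=3, Y=2) weight 1/270
  (Z=0, X=2, W=0, U=3, Y=3) weight 1/270
  (Z=0, X=2, W=1, U=3, Y=1) weight 1/270
  (Z=0, X=2, W=1, U=3, Y=2) weight 1/270
  (Z=0, X=2, W=1, U=3, Y=3) weight 1/270
  (Z=1, X=2, W=0, U=2, Y=1) weight 1/330
  (Z=1, X=2, W=0, U=2, Y=2) weight 1/330
  … 4 more
Group by Z:
  weight(Z=0) = 1/45
  weight(Z=1) = 1/55
Total weight = 1/45 + 1/55 = 4/99
P(Z=0 | obs) = 1/45 / 4/99 = 11/20
P(Z=1 | obs) = 1/55 / 4/99 = 9/20
argmax = 0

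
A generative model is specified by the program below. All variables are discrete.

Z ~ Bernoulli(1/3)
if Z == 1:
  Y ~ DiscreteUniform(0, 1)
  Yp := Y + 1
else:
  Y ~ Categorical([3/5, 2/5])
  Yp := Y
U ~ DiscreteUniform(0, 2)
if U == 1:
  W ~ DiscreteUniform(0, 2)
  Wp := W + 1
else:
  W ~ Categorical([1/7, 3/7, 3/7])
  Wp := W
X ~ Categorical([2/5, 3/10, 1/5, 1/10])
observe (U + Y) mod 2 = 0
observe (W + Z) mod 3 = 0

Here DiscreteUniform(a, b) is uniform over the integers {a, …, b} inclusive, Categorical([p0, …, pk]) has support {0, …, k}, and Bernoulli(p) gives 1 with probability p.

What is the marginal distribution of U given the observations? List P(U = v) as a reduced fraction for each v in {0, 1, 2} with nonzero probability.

Enumerate traces; 24 have nonzero weight after conditioning:
  (Z=0, Y=0, U=0, W=0, X=0) weight 4/525
  (Z=0, Y=0, U=0, W=0, X=1) weight 1/175
  (Z=0, Y=0, U=0, W=0, X=2) weight 2/525
  (Z=0, Y=0, U=0, W=0, X=3) weight 1/525
  (Z=0, Y=0, U=2, W=0, X=0) weight 4/525
  (Z=0, Y=0, U=2, W=0, X=1) weight 1/175
  (Z=0, Y=0, U=2, W=0, X=2) weight 2/525
  (Z=0, Y=0, U=2, W=0, X=3) weight 1/525
  (Z=0, Y=1, U=1, W=0, X=0) weight 8/675
  … 15 more
Group by U:
  weight(U=0) = 3/70
  weight(U=1) = 13/270
  weight(U=2) = 3/70
Total weight = 3/70 + 13/270 + 3/70 = 253/1890
P(U=0 | obs) = 3/70 / 253/1890 = 81/253
P(U=1 | obs) = 13/270 / 253/1890 = 91/253
P(U=2 | obs) = 3/70 / 253/1890 = 81/253

P(U=0) = 81/253, P(U=1) = 91/253, P(U=2) = 81/253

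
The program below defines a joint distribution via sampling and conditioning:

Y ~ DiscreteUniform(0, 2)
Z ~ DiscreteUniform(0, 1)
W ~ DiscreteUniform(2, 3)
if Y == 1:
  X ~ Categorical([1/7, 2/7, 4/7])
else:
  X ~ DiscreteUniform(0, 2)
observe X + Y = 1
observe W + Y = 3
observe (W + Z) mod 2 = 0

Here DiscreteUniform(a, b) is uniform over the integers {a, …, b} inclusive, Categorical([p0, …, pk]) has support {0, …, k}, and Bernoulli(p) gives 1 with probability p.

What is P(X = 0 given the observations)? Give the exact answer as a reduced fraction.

P(X = 0 | obs) = 3/10

Enumerate traces; 2 have nonzero weight after conditioning:
  (Y=0, Z=1, W=3, X=1) weight 1/36
  (Y=1, Z=0, W=2, X=0) weight 1/84
Group by X:
  weight(X=0) = 1/84
  weight(X=1) = 1/36
Total weight = 1/84 + 1/36 = 5/126
P(X=0 | obs) = 1/84 / 5/126 = 3/10
P(X=1 | obs) = 1/36 / 5/126 = 7/10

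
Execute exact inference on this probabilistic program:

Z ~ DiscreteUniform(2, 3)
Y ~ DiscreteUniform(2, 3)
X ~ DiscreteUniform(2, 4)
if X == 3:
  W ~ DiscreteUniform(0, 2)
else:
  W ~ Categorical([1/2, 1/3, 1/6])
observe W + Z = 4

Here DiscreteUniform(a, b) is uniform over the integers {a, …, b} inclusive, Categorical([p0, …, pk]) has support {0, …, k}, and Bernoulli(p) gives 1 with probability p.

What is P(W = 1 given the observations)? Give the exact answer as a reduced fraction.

Enumerate traces; 12 have nonzero weight after conditioning:
  (Z=2, Y=2, X=2, W=2) weight 1/72
  (Z=2, Y=2, X=3, W=2) weight 1/36
  (Z=2, Y=2, X=4, W=2) weight 1/72
  (Z=2, Y=3, X=2, W=2) weight 1/72
  (Z=2, Y=3, X=3, W=2) weight 1/36
  (Z=2, Y=3, X=4, W=2) weight 1/72
  (Z=3, Y=2, X=2, W=1) weight 1/36
  (Z=3, Y=2, X=3, W=1) weight 1/36
  … 4 more
Group by W:
  weight(W=1) = 1/6
  weight(W=2) = 1/9
Total weight = 1/6 + 1/9 = 5/18
P(W=1 | obs) = 1/6 / 5/18 = 3/5
P(W=2 | obs) = 1/9 / 5/18 = 2/5

P(W = 1 | obs) = 3/5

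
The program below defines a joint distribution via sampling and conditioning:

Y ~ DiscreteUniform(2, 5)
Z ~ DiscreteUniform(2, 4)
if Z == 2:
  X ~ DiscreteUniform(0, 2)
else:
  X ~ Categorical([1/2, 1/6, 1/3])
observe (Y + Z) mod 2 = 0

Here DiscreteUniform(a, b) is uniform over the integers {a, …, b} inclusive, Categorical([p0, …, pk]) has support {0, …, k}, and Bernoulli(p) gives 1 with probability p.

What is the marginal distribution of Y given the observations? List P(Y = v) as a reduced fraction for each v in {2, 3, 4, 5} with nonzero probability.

P(Y=2) = 1/3, P(Y=3) = 1/6, P(Y=4) = 1/3, P(Y=5) = 1/6

Enumerate traces; 18 have nonzero weight after conditioning:
  (Y=2, Z=2, X=0) weight 1/36
  (Y=2, Z=2, X=1) weight 1/36
  (Y=2, Z=2, X=2) weight 1/36
  (Y=2, Z=4, X=0) weight 1/24
  (Y=2, Z=4, X=1) weight 1/72
  (Y=2, Z=4, X=2) weight 1/36
  (Y=3, Z=3, X=0) weight 1/24
  (Y=3, Z=3, X=1) weight 1/72
  (Y=4, Z=2, X=0) weight 1/36
  (Y=5, Z=3, X=0) weight 1/24
  … 8 more
Group by Y:
  weight(Y=2) = 1/6
  weight(Y=3) = 1/12
  weight(Y=4) = 1/6
  weight(Y=5) = 1/12
Total weight = 1/6 + 1/12 + 1/6 + 1/12 = 1/2
P(Y=2 | obs) = 1/6 / 1/2 = 1/3
P(Y=3 | obs) = 1/12 / 1/2 = 1/6
P(Y=4 | obs) = 1/6 / 1/2 = 1/3
P(Y=5 | obs) = 1/12 / 1/2 = 1/6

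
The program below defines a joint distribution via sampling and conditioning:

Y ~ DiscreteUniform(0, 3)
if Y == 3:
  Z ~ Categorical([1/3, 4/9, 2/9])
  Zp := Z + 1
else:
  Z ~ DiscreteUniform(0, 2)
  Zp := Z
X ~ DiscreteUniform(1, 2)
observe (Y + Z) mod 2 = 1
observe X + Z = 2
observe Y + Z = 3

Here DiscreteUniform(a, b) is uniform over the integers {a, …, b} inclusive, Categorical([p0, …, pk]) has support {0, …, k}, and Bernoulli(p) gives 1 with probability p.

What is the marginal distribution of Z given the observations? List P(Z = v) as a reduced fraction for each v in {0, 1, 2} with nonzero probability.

P(Z=0) = 1/2, P(Z=1) = 1/2

Enumerate traces; 2 have nonzero weight after conditioning:
  (Y=2, Z=1, X=1) weight 1/24
  (Y=3, Z=0, X=2) weight 1/24
Group by Z:
  weight(Z=0) = 1/24
  weight(Z=1) = 1/24
Total weight = 1/24 + 1/24 = 1/12
P(Z=0 | obs) = 1/24 / 1/12 = 1/2
P(Z=1 | obs) = 1/24 / 1/12 = 1/2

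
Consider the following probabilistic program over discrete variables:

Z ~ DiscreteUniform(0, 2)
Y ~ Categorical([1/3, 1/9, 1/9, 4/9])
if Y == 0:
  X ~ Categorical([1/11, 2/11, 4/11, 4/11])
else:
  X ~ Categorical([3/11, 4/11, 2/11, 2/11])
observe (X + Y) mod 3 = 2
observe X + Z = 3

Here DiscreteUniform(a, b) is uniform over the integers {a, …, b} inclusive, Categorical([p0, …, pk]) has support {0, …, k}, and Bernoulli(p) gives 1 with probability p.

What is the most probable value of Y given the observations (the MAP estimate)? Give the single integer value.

argmax_v P(Y = v | obs) = 0

Enumerate traces; 4 have nonzero weight after conditioning:
  (Z=0, Y=2, X=3) weight 2/297
  (Z=1, Y=0, X=2) weight 4/99
  (Z=1, Y=3, X=2) weight 8/297
  (Z=2, Y=1, X=1) weight 4/297
Group by Y:
  weight(Y=0) = 4/99
  weight(Y=1) = 4/297
  weight(Y=2) = 2/297
  weight(Y=3) = 8/297
Total weight = 4/99 + 4/297 + 2/297 + 8/297 = 26/297
P(Y=0 | obs) = 4/99 / 26/297 = 6/13
P(Y=1 | obs) = 4/297 / 26/297 = 2/13
P(Y=2 | obs) = 2/297 / 26/297 = 1/13
P(Y=3 | obs) = 8/297 / 26/297 = 4/13
argmax = 0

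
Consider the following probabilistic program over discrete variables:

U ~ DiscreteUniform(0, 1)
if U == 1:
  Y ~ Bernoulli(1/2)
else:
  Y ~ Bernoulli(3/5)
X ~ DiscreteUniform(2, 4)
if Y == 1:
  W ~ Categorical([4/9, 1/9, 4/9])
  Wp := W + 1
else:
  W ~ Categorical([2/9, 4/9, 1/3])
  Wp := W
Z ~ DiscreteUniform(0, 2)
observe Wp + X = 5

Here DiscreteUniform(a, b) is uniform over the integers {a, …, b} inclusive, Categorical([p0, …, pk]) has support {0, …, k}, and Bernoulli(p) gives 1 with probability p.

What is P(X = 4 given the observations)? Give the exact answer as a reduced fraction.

Enumerate traces; 30 have nonzero weight after conditioning:
  (U=0, Y=0, X=3, W=2, Z=0) weight 1/135
  (U=0, Y=0, X=3, W=2, Z=1) weight 1/135
  (U=0, Y=0, X=3, W=2, Z=2) weight 1/135
  (U=0, Y=0, X=4, W=1, Z=0) weight 4/405
  (U=0, Y=0, X=4, W=1, Z=1) weight 4/405
  (U=0, Y=0, X=4, W=1, Z=2) weight 4/405
  (U=0, Y=1, X=2, W=2, Z=0) weight 2/135
  (U=0, Y=1, X=2, W=2, Z=1) weight 2/135
  … 22 more
Group by X:
  weight(X=2) = 11/135
  weight(X=3) = 19/270
  weight(X=4) = 4/27
Total weight = 11/135 + 19/270 + 4/27 = 3/10
P(X=2 | obs) = 11/135 / 3/10 = 22/81
P(X=3 | obs) = 19/270 / 3/10 = 19/81
P(X=4 | obs) = 4/27 / 3/10 = 40/81

P(X = 4 | obs) = 40/81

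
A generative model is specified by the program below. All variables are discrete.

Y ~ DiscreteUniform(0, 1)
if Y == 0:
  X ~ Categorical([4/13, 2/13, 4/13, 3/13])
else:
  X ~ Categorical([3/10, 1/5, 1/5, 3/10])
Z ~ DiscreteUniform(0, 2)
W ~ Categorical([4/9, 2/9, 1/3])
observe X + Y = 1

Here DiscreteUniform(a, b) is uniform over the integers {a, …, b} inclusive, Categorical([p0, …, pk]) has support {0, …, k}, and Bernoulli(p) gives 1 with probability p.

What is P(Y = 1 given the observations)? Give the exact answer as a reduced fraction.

P(Y = 1 | obs) = 39/59

Enumerate traces; 18 have nonzero weight after conditioning:
  (Y=0, X=1, Z=0, W=0) weight 4/351
  (Y=0, X=1, Z=0, W=1) weight 2/351
  (Y=0, X=1, Z=0, W=2) weight 1/117
  (Y=0, X=1, Z=1, W=0) weight 4/351
  (Y=0, X=1, Z=1, W=1) weight 2/351
  (Y=0, X=1, Z=1, W=2) weight 1/117
  (Y=0, X=1, Z=2, W=0) weight 4/351
  (Y=0, X=1, Z=2, W=1) weight 2/351
  (Y=1, X=0, Z=0, W=0) weight 1/45
  … 9 more
Group by Y:
  weight(Y=0) = 1/13
  weight(Y=1) = 3/20
Total weight = 1/13 + 3/20 = 59/260
P(Y=0 | obs) = 1/13 / 59/260 = 20/59
P(Y=1 | obs) = 3/20 / 59/260 = 39/59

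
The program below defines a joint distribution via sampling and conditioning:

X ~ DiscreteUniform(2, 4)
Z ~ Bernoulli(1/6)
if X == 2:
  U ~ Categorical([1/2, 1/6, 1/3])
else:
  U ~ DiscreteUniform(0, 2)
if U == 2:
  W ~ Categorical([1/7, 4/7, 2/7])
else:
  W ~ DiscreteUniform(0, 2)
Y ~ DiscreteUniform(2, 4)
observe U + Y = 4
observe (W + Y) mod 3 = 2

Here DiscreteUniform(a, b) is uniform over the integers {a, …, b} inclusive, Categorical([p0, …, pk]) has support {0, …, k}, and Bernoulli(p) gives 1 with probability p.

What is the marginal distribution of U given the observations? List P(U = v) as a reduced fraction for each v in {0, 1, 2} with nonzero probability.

Enumerate traces; 18 have nonzero weight after conditioning:
  (X=2, Z=0, U=0, W=1, Y=4) weight 5/324
  (X=2, Z=0, U=1, W=2, Y=3) weight 5/972
  (X=2, Z=0, U=2, W=0, Y=2) weight 5/1134
  (X=2, Z=1, U=0, W=1, Y=4) weight 1/324
  (X=2, Z=1, U=1, W=2, Y=3) weight 1/972
  (X=2, Z=1, U=2, W=0, Y=2) weight 1/1134
  (X=3, Z=0, U=0, W=1, Y=4) weight 5/486
  (X=3, Z=0, U=1, W=2, Y=3) weight 5/486
  … 10 more
Group by U:
  weight(U=0) = 7/162
  weight(U=1) = 5/162
  weight(U=2) = 1/63
Total weight = 7/162 + 5/162 + 1/63 = 17/189
P(U=0 | obs) = 7/162 / 17/189 = 49/102
P(U=1 | obs) = 5/162 / 17/189 = 35/102
P(U=2 | obs) = 1/63 / 17/189 = 3/17

P(U=0) = 49/102, P(U=1) = 35/102, P(U=2) = 3/17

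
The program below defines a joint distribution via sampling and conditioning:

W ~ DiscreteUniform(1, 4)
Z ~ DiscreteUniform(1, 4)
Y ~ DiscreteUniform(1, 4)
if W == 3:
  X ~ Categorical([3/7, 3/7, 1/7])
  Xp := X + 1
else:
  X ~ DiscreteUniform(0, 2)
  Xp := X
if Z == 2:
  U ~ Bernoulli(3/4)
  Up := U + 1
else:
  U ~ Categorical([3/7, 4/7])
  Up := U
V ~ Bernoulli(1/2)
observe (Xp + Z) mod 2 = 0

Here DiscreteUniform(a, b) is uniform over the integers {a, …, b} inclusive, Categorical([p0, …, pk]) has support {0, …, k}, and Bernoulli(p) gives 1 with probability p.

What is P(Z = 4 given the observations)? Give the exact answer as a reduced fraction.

P(Z = 4 | obs) = 17/56

Enumerate traces; 384 have nonzero weight after conditioning:
  (W=1, Z=1, Y=1, X=1, U=0, V=0) weight 1/896
  (W=1, Z=1, Y=1, X=1, U=0, V=1) weight 1/896
  (W=1, Z=1, Y=1, X=1, U=1, V=0) weight 1/672
  (W=1, Z=1, Y=1, X=1, U=1, V=1) weight 1/672
  (W=1, Z=1, Y=2, X=1, U=0, V=0) weight 1/896
  (W=1, Z=1, Y=2, X=1, U=0, V=1) weight 1/896
  (W=1, Z=1, Y=2, X=1, U=1, V=0) weight 1/672
  (W=1, Z=1, Y=2, X=1, U=1, V=1) weight 1/672
  (W=1, Z=2, Y=1, X=0, U=0, V=0) weight 1/1536
  (W=1, Z=3, Y=1, X=1, U=0, V=0) weight 1/896
  … 374 more
Group by Z:
  weight(Z=1) = 11/112
  weight(Z=2) = 17/112
  weight(Z=3) = 11/112
  weight(Z=4) = 17/112
Total weight = 11/112 + 17/112 + 11/112 + 17/112 = 1/2
P(Z=1 | obs) = 11/112 / 1/2 = 11/56
P(Z=2 | obs) = 17/112 / 1/2 = 17/56
P(Z=3 | obs) = 11/112 / 1/2 = 11/56
P(Z=4 | obs) = 17/112 / 1/2 = 17/56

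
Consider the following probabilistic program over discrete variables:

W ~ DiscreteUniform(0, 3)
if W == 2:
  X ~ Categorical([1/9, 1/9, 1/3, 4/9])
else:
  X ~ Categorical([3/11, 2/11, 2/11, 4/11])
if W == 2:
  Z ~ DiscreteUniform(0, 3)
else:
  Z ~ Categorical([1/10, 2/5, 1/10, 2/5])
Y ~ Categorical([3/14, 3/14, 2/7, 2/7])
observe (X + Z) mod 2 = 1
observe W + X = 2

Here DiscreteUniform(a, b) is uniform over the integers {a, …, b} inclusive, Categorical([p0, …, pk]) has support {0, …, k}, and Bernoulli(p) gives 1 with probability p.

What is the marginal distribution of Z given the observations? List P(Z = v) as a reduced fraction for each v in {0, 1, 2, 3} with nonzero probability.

Enumerate traces; 24 have nonzero weight after conditioning:
  (W=0, X=2, Z=1, Y=0) weight 3/770
  (W=0, X=2, Z=1, Y=1) weight 3/770
  (W=0, X=2, Z=1, Y=2) weight 2/385
  (W=0, X=2, Z=1, Y=3) weight 2/385
  (W=0, X=2, Z=3, Y=0) weight 3/770
  (W=0, X=2, Z=3, Y=1) weight 3/770
  (W=0, X=2, Z=3, Y=2) weight 2/385
  (W=0, X=2, Z=3, Y=3) weight 2/385
  (W=1, X=1, Z=0, Y=0) weight 3/3080
  (W=1, X=1, Z=2, Y=0) weight 3/3080
  … 14 more
Group by Z:
  weight(Z=0) = 1/220
  weight(Z=1) = 199/7920
  weight(Z=2) = 1/220
  weight(Z=3) = 199/7920
Total weight = 1/220 + 199/7920 + 1/220 + 199/7920 = 47/792
P(Z=0 | obs) = 1/220 / 47/792 = 18/235
P(Z=1 | obs) = 199/7920 / 47/792 = 199/470
P(Z=2 | obs) = 1/220 / 47/792 = 18/235
P(Z=3 | obs) = 199/7920 / 47/792 = 199/470

P(Z=0) = 18/235, P(Z=1) = 199/470, P(Z=2) = 18/235, P(Z=3) = 199/470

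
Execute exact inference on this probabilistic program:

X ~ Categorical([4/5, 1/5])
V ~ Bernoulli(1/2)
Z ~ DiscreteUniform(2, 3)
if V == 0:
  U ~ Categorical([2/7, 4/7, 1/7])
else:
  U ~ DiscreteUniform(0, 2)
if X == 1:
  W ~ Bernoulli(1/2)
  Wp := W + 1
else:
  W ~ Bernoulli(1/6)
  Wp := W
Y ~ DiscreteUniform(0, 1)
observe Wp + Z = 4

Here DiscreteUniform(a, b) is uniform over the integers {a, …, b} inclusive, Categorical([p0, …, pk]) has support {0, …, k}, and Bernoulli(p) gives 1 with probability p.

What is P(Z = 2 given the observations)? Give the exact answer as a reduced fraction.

Enumerate traces; 36 have nonzero weight after conditioning:
  (X=0, V=0, Z=3, U=0, W=1, Y=0) weight 1/210
  (X=0, V=0, Z=3, U=0, W=1, Y=1) weight 1/210
  (X=0, V=0, Z=3, U=1, W=1, Y=0) weight 1/105
  (X=0, V=0, Z=3, U=1, W=1, Y=1) weight 1/105
  (X=0, V=0, Z=3, U=2, W=1, Y=0) weight 1/420
  (X=0, V=0, Z=3, U=2, W=1, Y=1) weight 1/420
  (X=0, V=1, Z=3, U=0, W=1, Y=0) weight 1/180
  (X=0, V=1, Z=3, U=0, W=1, Y=1) weight 1/180
  (X=1, V=0, Z=2, U=0, W=1, Y=0) weight 1/280
  … 27 more
Group by Z:
  weight(Z=2) = 1/20
  weight(Z=3) = 7/60
Total weight = 1/20 + 7/60 = 1/6
P(Z=2 | obs) = 1/20 / 1/6 = 3/10
P(Z=3 | obs) = 7/60 / 1/6 = 7/10

P(Z = 2 | obs) = 3/10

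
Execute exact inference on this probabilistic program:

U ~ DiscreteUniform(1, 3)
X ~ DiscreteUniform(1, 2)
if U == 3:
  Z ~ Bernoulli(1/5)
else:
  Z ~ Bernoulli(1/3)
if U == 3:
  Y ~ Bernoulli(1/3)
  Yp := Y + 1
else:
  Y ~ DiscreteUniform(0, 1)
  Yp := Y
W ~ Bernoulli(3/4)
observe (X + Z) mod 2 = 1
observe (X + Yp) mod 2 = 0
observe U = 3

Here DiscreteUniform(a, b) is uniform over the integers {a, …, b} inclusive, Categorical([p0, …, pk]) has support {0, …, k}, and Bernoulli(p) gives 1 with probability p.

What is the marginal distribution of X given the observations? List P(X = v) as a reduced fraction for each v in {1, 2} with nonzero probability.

P(X=1) = 8/9, P(X=2) = 1/9

Enumerate traces; 4 have nonzero weight after conditioning:
  (U=3, X=1, Z=0, Y=0, W=0) weight 1/45
  (U=3, X=1, Z=0, Y=0, W=1) weight 1/15
  (U=3, X=2, Z=1, Y=1, W=0) weight 1/360
  (U=3, X=2, Z=1, Y=1, W=1) weight 1/120
Group by X:
  weight(X=1) = 4/45
  weight(X=2) = 1/90
Total weight = 4/45 + 1/90 = 1/10
P(X=1 | obs) = 4/45 / 1/10 = 8/9
P(X=2 | obs) = 1/90 / 1/10 = 1/9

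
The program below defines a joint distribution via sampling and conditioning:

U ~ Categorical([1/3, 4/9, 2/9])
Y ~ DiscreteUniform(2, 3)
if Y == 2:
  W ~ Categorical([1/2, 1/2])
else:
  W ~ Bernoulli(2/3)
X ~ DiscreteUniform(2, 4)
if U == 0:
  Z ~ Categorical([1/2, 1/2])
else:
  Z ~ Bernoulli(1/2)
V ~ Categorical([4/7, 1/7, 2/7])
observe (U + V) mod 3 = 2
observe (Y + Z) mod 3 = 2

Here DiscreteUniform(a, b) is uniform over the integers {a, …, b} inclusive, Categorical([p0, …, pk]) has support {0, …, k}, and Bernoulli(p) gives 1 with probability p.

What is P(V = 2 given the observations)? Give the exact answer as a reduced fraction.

Enumerate traces; 18 have nonzero weight after conditioning:
  (U=0, Y=2, W=0, X=2, Z=0, V=2) weight 1/252
  (U=0, Y=2, W=0, X=3, Z=0, V=2) weight 1/252
  (U=0, Y=2, W=0, X=4, Z=0, V=2) weight 1/252
  (U=0, Y=2, W=1, X=2, Z=0, V=2) weight 1/252
  (U=0, Y=2, W=1, X=3, Z=0, V=2) weight 1/252
  (U=0, Y=2, W=1, X=4, Z=0, V=2) weight 1/252
  (U=1, Y=2, W=0, X=2, Z=0, V=1) weight 1/378
  (U=1, Y=2, W=0, X=3, Z=0, V=1) weight 1/378
  (U=2, Y=2, W=0, X=2, Z=0, V=0) weight 1/189
  … 9 more
Group by V:
  weight(V=0) = 2/63
  weight(V=1) = 1/63
  weight(V=2) = 1/42
Total weight = 2/63 + 1/63 + 1/42 = 1/14
P(V=0 | obs) = 2/63 / 1/14 = 4/9
P(V=1 | obs) = 1/63 / 1/14 = 2/9
P(V=2 | obs) = 1/42 / 1/14 = 1/3

P(V = 2 | obs) = 1/3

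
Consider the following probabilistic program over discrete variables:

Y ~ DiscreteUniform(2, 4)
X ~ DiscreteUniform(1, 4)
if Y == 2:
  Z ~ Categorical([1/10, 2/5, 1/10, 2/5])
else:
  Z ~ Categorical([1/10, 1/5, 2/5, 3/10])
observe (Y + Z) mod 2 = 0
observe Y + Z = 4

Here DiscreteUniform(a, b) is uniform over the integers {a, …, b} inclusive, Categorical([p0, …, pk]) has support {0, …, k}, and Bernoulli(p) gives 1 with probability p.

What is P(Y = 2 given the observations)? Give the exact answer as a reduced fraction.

Enumerate traces; 12 have nonzero weight after conditioning:
  (Y=2, X=1, Z=2) weight 1/120
  (Y=2, X=2, Z=2) weight 1/120
  (Y=2, X=3, Z=2) weight 1/120
  (Y=2, X=4, Z=2) weight 1/120
  (Y=3, X=1, Z=1) weight 1/60
  (Y=3, X=2, Z=1) weight 1/60
  (Y=3, X=3, Z=1) weight 1/60
  (Y=3, X=4, Z=1) weight 1/60
  (Y=4, X=1, Z=0) weight 1/120
  … 3 more
Group by Y:
  weight(Y=2) = 1/30
  weight(Y=3) = 1/15
  weight(Y=4) = 1/30
Total weight = 1/30 + 1/15 + 1/30 = 2/15
P(Y=2 | obs) = 1/30 / 2/15 = 1/4
P(Y=3 | obs) = 1/15 / 2/15 = 1/2
P(Y=4 | obs) = 1/30 / 2/15 = 1/4

P(Y = 2 | obs) = 1/4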